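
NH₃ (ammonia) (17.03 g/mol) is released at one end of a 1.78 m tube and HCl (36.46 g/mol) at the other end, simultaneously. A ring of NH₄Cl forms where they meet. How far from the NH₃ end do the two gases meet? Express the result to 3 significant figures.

1.06 m

Graham's law gives d_NH₃/d_HCl = rate_NH₃/rate_HCl = √(M_HCl/M_NH₃) = √(36.46/17.03) = 1.463.
With d_NH₃ + d_HCl = 1.78 m, d_HCl = 1.78/(1 + 1.463) = 0.7226 m.
d_NH₃ = 1.78 − 0.7226 = 1.06 m.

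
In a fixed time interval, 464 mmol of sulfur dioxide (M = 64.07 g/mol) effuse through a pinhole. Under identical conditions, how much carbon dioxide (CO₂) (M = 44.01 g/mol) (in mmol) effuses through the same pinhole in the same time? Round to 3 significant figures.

560 mmol

Graham's law gives rate_CO₂/rate_SO₂ = √(M_SO₂/M_CO₂) = √(64.07/44.01) = √1.456 = 1.207.
So the amount for CO₂ is 464 × 1.207 = 560 mmol.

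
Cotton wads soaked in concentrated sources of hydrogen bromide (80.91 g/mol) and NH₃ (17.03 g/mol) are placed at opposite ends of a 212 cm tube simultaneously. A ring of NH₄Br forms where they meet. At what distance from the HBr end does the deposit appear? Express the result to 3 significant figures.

66.7 cm

In equal time, each gas travels a distance ∝ its rate ∝ 1/√M, so d_HBr/d_NH₃ = √(M_NH₃/M_HBr) = √(17.03/80.91) = 0.4588.
With d_HBr + d_NH₃ = 212 cm, d_NH₃ = 212/(1 + 0.4588) = 145.3 cm.
d_HBr = 212 − 145.3 = 66.7 cm.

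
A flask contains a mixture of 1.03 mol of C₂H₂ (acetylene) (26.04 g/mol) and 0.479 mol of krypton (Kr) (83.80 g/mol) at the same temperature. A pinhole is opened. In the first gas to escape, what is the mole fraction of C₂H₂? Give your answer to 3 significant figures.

0.794

Effusion rate of each component ∝ n_i/√M_i (partial pressure × 1/√M).
Mole fraction of C₂H₂ in the effusate = (n_C₂H₂/√M_C₂H₂) / (n_C₂H₂/√M_C₂H₂ + n_Kr/√M_Kr)
= (1.03/√26.04) / (1.03/√26.04 + 0.479/√83.80) = 0.2018/(0.2018 + 0.05233) = 0.794.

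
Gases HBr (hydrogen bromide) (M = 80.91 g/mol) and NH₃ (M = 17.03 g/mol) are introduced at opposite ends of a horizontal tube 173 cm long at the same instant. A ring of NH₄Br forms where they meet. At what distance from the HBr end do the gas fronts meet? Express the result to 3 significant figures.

Distances travelled in equal time are proportional to diffusion rates, so d_HBr/d_NH₃ = √(M_NH₃/M_HBr) = √(17.03/80.91) = 0.4588.
With d_HBr + d_NH₃ = 173 cm, d_NH₃ = 173/(1 + 0.4588) = 118.6 cm.
d_HBr = 173 − 118.6 = 54.4 cm.

54.4 cm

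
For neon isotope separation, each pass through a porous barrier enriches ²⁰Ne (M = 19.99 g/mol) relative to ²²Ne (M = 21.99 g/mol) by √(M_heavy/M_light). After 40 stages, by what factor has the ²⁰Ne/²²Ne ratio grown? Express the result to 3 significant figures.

6.73

Overall factor = α^40 with α = √(21.99/19.99), i.e. (21.99/19.99)^(40/2).
= 1.10005^20 = 6.73.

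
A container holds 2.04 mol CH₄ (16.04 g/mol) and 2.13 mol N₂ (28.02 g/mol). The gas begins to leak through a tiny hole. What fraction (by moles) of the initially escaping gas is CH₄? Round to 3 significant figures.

0.559

Rate_i ∝ x_i/√M_i (Graham's law weighted by mole fraction), so the effusate composition follows n_i/√M_i.
Mole fraction of CH₄ in the effusate = (n_CH₄/√M_CH₄) / (n_CH₄/√M_CH₄ + n_N₂/√M_N₂)
= (2.04/√16.04) / (2.04/√16.04 + 2.13/√28.02) = 0.5094/(0.5094 + 0.4024) = 0.559.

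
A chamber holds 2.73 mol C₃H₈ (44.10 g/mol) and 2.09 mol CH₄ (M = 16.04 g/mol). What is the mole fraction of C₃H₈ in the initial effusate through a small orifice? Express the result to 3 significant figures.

0.441

The effusion rate of species i is ∝ p_i/√M_i ∝ n_i/√M_i.
Mole fraction of C₃H₈ in the effusate = (n_C₃H₈/√M_C₃H₈) / (n_C₃H₈/√M_C₃H₈ + n_CH₄/√M_CH₄)
= (2.73/√44.10) / (2.73/√44.10 + 2.09/√16.04) = 0.4111/(0.4111 + 0.5218) = 0.441.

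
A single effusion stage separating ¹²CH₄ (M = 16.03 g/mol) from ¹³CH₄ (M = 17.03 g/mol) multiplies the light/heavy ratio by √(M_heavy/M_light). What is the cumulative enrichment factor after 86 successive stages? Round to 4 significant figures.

Each stage multiplies the ratio by α = √(17.03/16.03), so after 86 stages the overall factor is α^86 = (17.03/16.03)^(86/2).
= 1.06238^43 = 13.49.

13.49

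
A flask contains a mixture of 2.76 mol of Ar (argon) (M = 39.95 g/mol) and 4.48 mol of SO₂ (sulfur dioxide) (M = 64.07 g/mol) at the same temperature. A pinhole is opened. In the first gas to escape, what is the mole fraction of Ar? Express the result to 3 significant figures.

0.438

Each component's effusion rate ∝ (its partial pressure)·(1/√M) ∝ n_i/√M_i.
So x_Ar in the escaping gas = (n_Ar/√M_Ar) / Σ(n_i/√M_i)
= (2.76/√39.95) / (2.76/√39.95 + 4.48/√64.07) = 0.4367/(0.4367 + 0.5597) = 0.438.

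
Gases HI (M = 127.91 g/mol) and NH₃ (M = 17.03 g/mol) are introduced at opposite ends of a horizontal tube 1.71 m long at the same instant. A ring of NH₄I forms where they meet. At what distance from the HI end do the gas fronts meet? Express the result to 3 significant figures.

0.457 m

Graham's law gives d_HI/d_NH₃ = rate_HI/rate_NH₃ = √(M_NH₃/M_HI) = √(17.03/127.91) = 0.3649.
With d_HI + d_NH₃ = 1.71 m, d_NH₃ = 1.71/(1 + 0.3649) = 1.253 m.
d_HI = 1.71 − 1.253 = 0.457 m.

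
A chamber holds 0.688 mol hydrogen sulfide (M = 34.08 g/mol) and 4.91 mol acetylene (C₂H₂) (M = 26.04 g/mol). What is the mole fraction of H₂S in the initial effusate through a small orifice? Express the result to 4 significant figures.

0.1091

Each component's effusion rate ∝ (its partial pressure)·(1/√M) ∝ n_i/√M_i.
Mole fraction of H₂S in the effusate = (n_H₂S/√M_H₂S) / (n_H₂S/√M_H₂S + n_C₂H₂/√M_C₂H₂)
= (0.688/√34.08) / (0.688/√34.08 + 4.91/√26.04) = 0.1179/(0.1179 + 0.9622) = 0.1091.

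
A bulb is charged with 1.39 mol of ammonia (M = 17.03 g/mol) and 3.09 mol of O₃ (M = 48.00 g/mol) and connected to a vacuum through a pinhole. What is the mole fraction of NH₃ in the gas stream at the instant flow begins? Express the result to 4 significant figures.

Effusion rate of each component ∝ n_i/√M_i (partial pressure × 1/√M).
Mole fraction of NH₃ in the effusate = (n_NH₃/√M_NH₃) / (n_NH₃/√M_NH₃ + n_O₃/√M_O₃)
= (1.39/√17.03) / (1.39/√17.03 + 3.09/√48.00) = 0.3368/(0.3368 + 0.4460) = 0.4303.

0.4303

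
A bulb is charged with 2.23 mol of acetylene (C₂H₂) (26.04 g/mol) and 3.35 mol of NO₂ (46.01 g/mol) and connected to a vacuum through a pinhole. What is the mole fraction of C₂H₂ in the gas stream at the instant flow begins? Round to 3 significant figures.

0.469

Effusion rate of each component ∝ n_i/√M_i (partial pressure × 1/√M).
x_C₂H₂(eff) = (n_C₂H₂/√M_C₂H₂) / (n_C₂H₂/√M_C₂H₂ + n_NO₂/√M_NO₂)
= (2.23/√26.04) / (2.23/√26.04 + 3.35/√46.01) = 0.4370/(0.4370 + 0.4939) = 0.469.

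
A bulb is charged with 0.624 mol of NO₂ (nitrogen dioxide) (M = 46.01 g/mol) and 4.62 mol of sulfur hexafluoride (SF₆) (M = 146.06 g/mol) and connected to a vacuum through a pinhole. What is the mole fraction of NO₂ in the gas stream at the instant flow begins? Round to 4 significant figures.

The effusion rate of species i is ∝ p_i/√M_i ∝ n_i/√M_i.
x_NO₂(eff) = (n_NO₂/√M_NO₂) / (n_NO₂/√M_NO₂ + n_SF₆/√M_SF₆)
= (0.624/√46.01) / (0.624/√46.01 + 4.62/√146.06) = 0.09199/(0.09199 + 0.3823) = 0.1940.

0.1940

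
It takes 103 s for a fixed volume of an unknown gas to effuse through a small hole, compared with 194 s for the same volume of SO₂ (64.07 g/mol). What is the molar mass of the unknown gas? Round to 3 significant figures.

Since effusion rate ∝ 1/√M, t_X/t_SO₂ = √(M_X/M_SO₂).
103/194 = 0.5309 = √(M_X/64.07)
M_X = 64.07 × 0.5309² = 64.07 × 0.2819 = 18.1 g/mol

18.1 g/mol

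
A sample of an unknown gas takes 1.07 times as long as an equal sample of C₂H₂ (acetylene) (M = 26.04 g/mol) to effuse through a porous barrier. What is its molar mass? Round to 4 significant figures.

29.81 g/mol

Graham's law gives t_X/t_C₂H₂ = √(M_X/M_C₂H₂).
1.07 = √(M_X/26.04)
M_X = 26.04 × 1.07² = 26.04 × 1.145 = 29.81 g/mol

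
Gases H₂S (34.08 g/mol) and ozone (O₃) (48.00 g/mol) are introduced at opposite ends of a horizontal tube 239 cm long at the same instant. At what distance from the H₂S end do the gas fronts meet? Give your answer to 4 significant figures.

The fronts meet when d_H₂S + d_O₃ = L with d_H₂S/d_O₃ = √(M_O₃/M_H₂S) (Graham's law). Here √(M_O₃/M_H₂S) = √(48.00/34.08) = 1.187.
With d_H₂S + d_O₃ = 239 cm, d_O₃ = 239/(1 + 1.187) = 109.3 cm.
d_H₂S = 239 − 109.3 = 129.7 cm.

129.7 cm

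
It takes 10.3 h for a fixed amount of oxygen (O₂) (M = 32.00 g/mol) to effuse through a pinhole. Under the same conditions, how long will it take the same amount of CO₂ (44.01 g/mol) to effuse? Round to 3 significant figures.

12.1 h

Using Graham's law: t_CO₂/t_O₂ = √(M_CO₂/M_O₂) = √(44.01/32.00) = √1.375 = 1.173.
So the time for CO₂ is 10.3 × 1.173 = 12.1 h.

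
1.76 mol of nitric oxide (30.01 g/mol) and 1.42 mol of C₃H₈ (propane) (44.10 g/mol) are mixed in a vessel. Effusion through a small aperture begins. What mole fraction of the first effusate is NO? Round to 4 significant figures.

0.6004

The effusion rate of species i is ∝ p_i/√M_i ∝ n_i/√M_i.
So x_NO in the escaping gas = (n_NO/√M_NO) / Σ(n_i/√M_i)
= (1.76/√30.01) / (1.76/√30.01 + 1.42/√44.10) = 0.3213/(0.3213 + 0.2138) = 0.6004.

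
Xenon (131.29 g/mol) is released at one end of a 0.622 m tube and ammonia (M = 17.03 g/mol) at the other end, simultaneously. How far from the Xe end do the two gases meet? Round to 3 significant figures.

Distances travelled in equal time are proportional to diffusion rates, so d_Xe/d_NH₃ = √(M_NH₃/M_Xe) = √(17.03/131.29) = 0.3602.
With d_Xe + d_NH₃ = 0.622 m, d_NH₃ = 0.622/(1 + 0.3602) = 0.4573 m.
d_Xe = 0.622 − 0.4573 = 0.165 m.

0.165 m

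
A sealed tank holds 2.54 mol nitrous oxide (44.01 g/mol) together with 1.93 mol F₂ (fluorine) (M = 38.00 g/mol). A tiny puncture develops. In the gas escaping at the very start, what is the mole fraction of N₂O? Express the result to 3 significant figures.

Effusion rate of each component ∝ n_i/√M_i (partial pressure × 1/√M).
x_N₂O(eff) = (n_N₂O/√M_N₂O) / (n_N₂O/√M_N₂O + n_F₂/√M_F₂)
= (2.54/√44.01) / (2.54/√44.01 + 1.93/√38.00) = 0.3829/(0.3829 + 0.3131) = 0.550.

0.550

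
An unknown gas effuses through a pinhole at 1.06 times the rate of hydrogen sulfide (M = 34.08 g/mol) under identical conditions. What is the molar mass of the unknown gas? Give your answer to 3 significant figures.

30.3 g/mol

By Graham's law, rate_X/rate_H₂S = √(M_H₂S/M_X).
1.06 = √(34.08/M_X)
M_X = 34.08 / 1.06² = 34.08 / 1.124 = 30.3 g/mol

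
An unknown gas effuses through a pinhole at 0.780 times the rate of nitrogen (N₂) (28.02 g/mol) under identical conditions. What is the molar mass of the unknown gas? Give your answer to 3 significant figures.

46.1 g/mol

Using Graham's law: rate_X/rate_N₂ = √(M_N₂/M_X).
0.780 = √(28.02/M_X)
M_X = 28.02 / 0.780² = 28.02 / 0.6084 = 46.1 g/mol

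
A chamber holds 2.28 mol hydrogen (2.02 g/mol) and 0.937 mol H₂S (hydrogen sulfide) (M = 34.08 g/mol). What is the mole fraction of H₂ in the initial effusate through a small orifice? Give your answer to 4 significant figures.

Rate_i ∝ x_i/√M_i (Graham's law weighted by mole fraction), so the effusate composition follows n_i/√M_i.
Mole fraction of H₂ in the effusate = (n_H₂/√M_H₂) / (n_H₂/√M_H₂ + n_H₂S/√M_H₂S)
= (2.28/√2.02) / (2.28/√2.02 + 0.937/√34.08) = 1.604/(1.604 + 0.1605) = 0.9090.

0.9090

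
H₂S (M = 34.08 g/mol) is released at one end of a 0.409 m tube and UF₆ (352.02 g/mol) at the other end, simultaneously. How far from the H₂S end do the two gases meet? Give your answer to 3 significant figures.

0.312 m

Graham's law gives d_H₂S/d_UF₆ = rate_H₂S/rate_UF₆ = √(M_UF₆/M_H₂S) = √(352.02/34.08) = 3.214.
With d_H₂S + d_UF₆ = 0.409 m, d_UF₆ = 0.409/(1 + 3.214) = 0.09706 m.
d_H₂S = 0.409 − 0.09706 = 0.312 m.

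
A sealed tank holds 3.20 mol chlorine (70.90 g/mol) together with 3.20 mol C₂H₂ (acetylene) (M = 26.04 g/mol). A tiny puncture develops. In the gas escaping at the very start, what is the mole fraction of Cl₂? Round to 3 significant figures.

Rate_i ∝ x_i/√M_i (Graham's law weighted by mole fraction), so the effusate composition follows n_i/√M_i.
So x_Cl₂ in the escaping gas = (n_Cl₂/√M_Cl₂) / Σ(n_i/√M_i)
= (3.20/√70.90) / (3.20/√70.90 + 3.20/√26.04) = 0.3800/(0.3800 + 0.6271) = 0.377.

0.377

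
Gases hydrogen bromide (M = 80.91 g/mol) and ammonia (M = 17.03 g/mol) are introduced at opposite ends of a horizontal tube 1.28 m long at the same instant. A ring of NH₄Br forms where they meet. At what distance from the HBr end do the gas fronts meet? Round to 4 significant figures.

0.4026 m

Graham's law gives d_HBr/d_NH₃ = rate_HBr/rate_NH₃ = √(M_NH₃/M_HBr) = √(17.03/80.91) = 0.4588.
With d_HBr + d_NH₃ = 1.28 m, d_NH₃ = 1.28/(1 + 0.4588) = 0.8774 m.
d_HBr = 1.28 − 0.8774 = 0.4026 m.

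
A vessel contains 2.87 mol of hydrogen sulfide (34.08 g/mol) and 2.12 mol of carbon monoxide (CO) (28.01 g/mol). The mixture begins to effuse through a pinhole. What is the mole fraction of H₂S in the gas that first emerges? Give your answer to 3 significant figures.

0.551

Rate_i ∝ x_i/√M_i (Graham's law weighted by mole fraction), so the effusate composition follows n_i/√M_i.
x_H₂S(eff) = (n_H₂S/√M_H₂S) / (n_H₂S/√M_H₂S + n_CO/√M_CO)
= (2.87/√34.08) / (2.87/√34.08 + 2.12/√28.01) = 0.4916/(0.4916 + 0.4006) = 0.551.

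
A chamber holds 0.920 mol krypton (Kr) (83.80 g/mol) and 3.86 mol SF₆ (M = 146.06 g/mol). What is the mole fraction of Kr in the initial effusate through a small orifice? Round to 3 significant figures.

0.239

Effusion rate of each component ∝ n_i/√M_i (partial pressure × 1/√M).
Mole fraction of Kr in the effusate = (n_Kr/√M_Kr) / (n_Kr/√M_Kr + n_SF₆/√M_SF₆)
= (0.920/√83.80) / (0.920/√83.80 + 3.86/√146.06) = 0.1005/(0.1005 + 0.3194) = 0.239.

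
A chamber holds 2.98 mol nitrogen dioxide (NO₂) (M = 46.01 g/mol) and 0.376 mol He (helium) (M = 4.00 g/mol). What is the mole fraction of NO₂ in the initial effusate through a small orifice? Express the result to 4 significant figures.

The effusion rate of species i is ∝ p_i/√M_i ∝ n_i/√M_i.
Mole fraction of NO₂ in the effusate = (n_NO₂/√M_NO₂) / (n_NO₂/√M_NO₂ + n_He/√M_He)
= (2.98/√46.01) / (2.98/√46.01 + 0.376/√4.00) = 0.4393/(0.4393 + 0.1880) = 0.7003.

0.7003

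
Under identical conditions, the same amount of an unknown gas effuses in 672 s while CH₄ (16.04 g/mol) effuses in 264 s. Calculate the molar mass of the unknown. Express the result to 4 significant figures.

103.9 g/mol

From Graham's law, t_X/t_CH₄ = √(M_X/M_CH₄).
672/264 = 2.545 = √(M_X/16.04)
M_X = 16.04 × 2.545² = 16.04 × 6.479 = 103.9 g/mol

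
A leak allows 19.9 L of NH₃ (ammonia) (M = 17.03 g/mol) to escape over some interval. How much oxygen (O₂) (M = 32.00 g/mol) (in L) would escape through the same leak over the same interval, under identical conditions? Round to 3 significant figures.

14.5 L

Since effusion rate ∝ 1/√M, rate_O₂/rate_NH₃ = √(M_NH₃/M_O₂) = √(17.03/32.00) = √0.5322 = 0.7295.
So the volume for O₂ is 19.9 × 0.7295 = 14.5 L.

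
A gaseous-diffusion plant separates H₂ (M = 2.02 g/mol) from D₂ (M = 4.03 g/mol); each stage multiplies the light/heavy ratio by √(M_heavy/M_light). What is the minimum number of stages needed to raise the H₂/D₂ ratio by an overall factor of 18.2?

Per stage α = (4.03/2.02)^(1/2) = 1.99505^0.5, giving ln α = 0.3453.
Need α^N ≥ 18.2 ⇒ N ≥ ln(18.2) / ln α = 2.901 / 0.3453 = 8.40.
Minimum whole number of stages: N = 9.

9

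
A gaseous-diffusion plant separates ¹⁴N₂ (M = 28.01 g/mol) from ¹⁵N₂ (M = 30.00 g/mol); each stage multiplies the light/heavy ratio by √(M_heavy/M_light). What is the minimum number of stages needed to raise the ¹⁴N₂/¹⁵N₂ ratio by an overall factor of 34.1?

103

Per stage α = (30.00/28.01)^(1/2) = 1.07105^0.5, giving ln α = 0.03432.
Need α^N ≥ 34.1 ⇒ N ≥ ln(34.1) / ln α = 3.529 / 0.03432 = 102.84.
Rounding up, N = 103 stages.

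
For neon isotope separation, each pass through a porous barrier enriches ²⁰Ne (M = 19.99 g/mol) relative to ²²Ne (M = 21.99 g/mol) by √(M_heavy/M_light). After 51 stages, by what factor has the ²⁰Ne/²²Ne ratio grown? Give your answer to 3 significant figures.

11.4

Each stage multiplies the ratio by α = √(21.99/19.99), so after 51 stages the overall factor is α^51 = (21.99/19.99)^(51/2).
= 1.10005^(51/2) = 11.4.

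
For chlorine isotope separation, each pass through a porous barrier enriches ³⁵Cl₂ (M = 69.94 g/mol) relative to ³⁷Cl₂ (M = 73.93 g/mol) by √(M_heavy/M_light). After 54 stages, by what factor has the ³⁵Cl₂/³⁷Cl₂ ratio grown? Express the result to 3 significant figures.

Overall factor = α^54 with α = √(73.93/69.94), i.e. (73.93/69.94)^(54/2).
= 1.05705^27 = 4.47.

4.47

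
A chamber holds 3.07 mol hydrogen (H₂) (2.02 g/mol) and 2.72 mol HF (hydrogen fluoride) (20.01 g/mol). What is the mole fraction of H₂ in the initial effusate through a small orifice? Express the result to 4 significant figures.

The effusion rate of species i is ∝ p_i/√M_i ∝ n_i/√M_i.
Mole fraction of H₂ in the effusate = (n_H₂/√M_H₂) / (n_H₂/√M_H₂ + n_HF/√M_HF)
= (3.07/√2.02) / (3.07/√2.02 + 2.72/√20.01) = 2.160/(2.160 + 0.6081) = 0.7803.

0.7803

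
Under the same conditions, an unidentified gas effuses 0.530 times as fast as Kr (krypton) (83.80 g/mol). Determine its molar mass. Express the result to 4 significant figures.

Since effusion rate ∝ 1/√M, rate_X/rate_Kr = √(M_Kr/M_X).
0.530 = √(83.80/M_X)
M_X = 83.80 / 0.530² = 83.80 / 0.2809 = 298.3 g/mol

298.3 g/mol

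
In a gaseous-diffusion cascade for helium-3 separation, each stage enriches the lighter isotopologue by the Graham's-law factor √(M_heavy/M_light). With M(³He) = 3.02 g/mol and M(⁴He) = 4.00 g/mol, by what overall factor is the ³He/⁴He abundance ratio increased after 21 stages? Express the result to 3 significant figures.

19.1

The single-stage factor is √(M_heavy/M_light), so 21 stages give [√(4.00/3.02)]^21 = (4.00/3.02)^(21/2).
= 1.32450^(21/2) = 19.1.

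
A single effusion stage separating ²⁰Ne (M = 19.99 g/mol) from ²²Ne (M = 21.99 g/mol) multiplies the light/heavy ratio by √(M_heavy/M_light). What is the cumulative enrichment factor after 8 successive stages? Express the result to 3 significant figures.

Overall factor = α^8 with α = √(21.99/19.99), i.e. (21.99/19.99)^(8/2).
= 1.10005^4 = 1.46.

1.46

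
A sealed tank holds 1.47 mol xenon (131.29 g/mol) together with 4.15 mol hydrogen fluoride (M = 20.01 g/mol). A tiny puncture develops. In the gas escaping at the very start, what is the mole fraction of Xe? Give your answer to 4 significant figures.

The effusion rate of species i is ∝ p_i/√M_i ∝ n_i/√M_i.
x_Xe(eff) = (n_Xe/√M_Xe) / (n_Xe/√M_Xe + n_HF/√M_HF)
= (1.47/√131.29) / (1.47/√131.29 + 4.15/√20.01) = 0.1283/(0.1283 + 0.9277) = 0.1215.

0.1215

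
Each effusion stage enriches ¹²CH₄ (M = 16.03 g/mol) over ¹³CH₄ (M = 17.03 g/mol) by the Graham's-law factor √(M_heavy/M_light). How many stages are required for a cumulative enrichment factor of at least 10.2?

With α = √(17.03/16.03) per stage, ln α = ½ ln(1.06238) = 0.03026.
Need α^N ≥ 10.2 ⇒ N ≥ ln(10.2) / ln α = 2.322 / 0.03026 = 76.75.
So at least 77 stages are needed.

77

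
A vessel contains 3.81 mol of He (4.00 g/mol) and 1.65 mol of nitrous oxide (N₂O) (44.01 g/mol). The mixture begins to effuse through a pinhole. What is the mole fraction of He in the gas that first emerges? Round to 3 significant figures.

The effusion rate of species i is ∝ p_i/√M_i ∝ n_i/√M_i.
So x_He in the escaping gas = (n_He/√M_He) / Σ(n_i/√M_i)
= (3.81/√4.00) / (3.81/√4.00 + 1.65/√44.01) = 1.905/(1.905 + 0.2487) = 0.885.

0.885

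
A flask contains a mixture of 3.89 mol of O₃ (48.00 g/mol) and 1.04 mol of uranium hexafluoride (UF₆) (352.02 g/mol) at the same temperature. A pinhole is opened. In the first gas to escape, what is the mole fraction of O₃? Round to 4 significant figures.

0.9101

The effusion rate of species i is ∝ p_i/√M_i ∝ n_i/√M_i.
So x_O₃ in the escaping gas = (n_O₃/√M_O₃) / Σ(n_i/√M_i)
= (3.89/√48.00) / (3.89/√48.00 + 1.04/√352.02) = 0.5615/(0.5615 + 0.05543) = 0.9101.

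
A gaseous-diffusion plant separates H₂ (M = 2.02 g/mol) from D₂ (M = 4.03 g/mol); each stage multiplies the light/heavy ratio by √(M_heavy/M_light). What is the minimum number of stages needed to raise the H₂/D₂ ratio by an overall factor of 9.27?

7

Per stage α = (4.03/2.02)^(1/2) = 1.99505^0.5, giving ln α = 0.3453.
Need α^N ≥ 9.27 ⇒ N ≥ ln(9.27) / ln α = 2.227 / 0.3453 = 6.45.
So at least 7 stages are needed.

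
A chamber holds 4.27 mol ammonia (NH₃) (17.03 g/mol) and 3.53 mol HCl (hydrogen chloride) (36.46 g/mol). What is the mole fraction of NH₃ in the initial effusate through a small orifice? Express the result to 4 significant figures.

0.6390

Each component's effusion rate ∝ (its partial pressure)·(1/√M) ∝ n_i/√M_i.
So x_NH₃ in the escaping gas = (n_NH₃/√M_NH₃) / Σ(n_i/√M_i)
= (4.27/√17.03) / (4.27/√17.03 + 3.53/√36.46) = 1.035/(1.035 + 0.5846) = 0.6390.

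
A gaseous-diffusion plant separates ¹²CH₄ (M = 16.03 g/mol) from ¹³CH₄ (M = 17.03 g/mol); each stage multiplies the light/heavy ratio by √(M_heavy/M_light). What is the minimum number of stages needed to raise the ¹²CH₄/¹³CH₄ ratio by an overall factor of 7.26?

66

With α = √(17.03/16.03) per stage, ln α = ½ ln(1.06238) = 0.03026.
Need α^N ≥ 7.26 ⇒ N ≥ ln(7.26) / ln α = 1.982 / 0.03026 = 65.52.
Minimum whole number of stages: N = 66.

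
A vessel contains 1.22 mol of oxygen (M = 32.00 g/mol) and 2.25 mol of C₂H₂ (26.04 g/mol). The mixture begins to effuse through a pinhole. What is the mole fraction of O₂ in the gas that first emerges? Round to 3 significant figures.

0.328

The effusion rate of species i is ∝ p_i/√M_i ∝ n_i/√M_i.
x_O₂(eff) = (n_O₂/√M_O₂) / (n_O₂/√M_O₂ + n_C₂H₂/√M_C₂H₂)
= (1.22/√32.00) / (1.22/√32.00 + 2.25/√26.04) = 0.2157/(0.2157 + 0.4409) = 0.328.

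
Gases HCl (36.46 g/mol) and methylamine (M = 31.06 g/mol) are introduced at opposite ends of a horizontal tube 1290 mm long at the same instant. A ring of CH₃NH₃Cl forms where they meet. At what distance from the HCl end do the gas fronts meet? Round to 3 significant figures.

619 mm

In equal time, each gas travels a distance ∝ its rate ∝ 1/√M, so d_HCl/d_CH₃NH₂ = √(M_CH₃NH₂/M_HCl) = √(31.06/36.46) = 0.9230.
With d_HCl + d_CH₃NH₂ = 1290 mm, d_CH₃NH₂ = 1290/(1 + 0.9230) = 670.8 mm.
d_HCl = 1290 − 670.8 = 619 mm.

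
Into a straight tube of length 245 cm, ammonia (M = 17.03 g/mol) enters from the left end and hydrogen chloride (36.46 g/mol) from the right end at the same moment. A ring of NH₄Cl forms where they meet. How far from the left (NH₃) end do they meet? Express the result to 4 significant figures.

Distances travelled in equal time are proportional to diffusion rates, so d_NH₃/d_HCl = √(M_HCl/M_NH₃) = √(36.46/17.03) = 1.463.
With d_NH₃ + d_HCl = 245 cm, d_HCl = 245/(1 + 1.463) = 99.46 cm.
d_NH₃ = 245 − 99.46 = 145.5 cm.

145.5 cm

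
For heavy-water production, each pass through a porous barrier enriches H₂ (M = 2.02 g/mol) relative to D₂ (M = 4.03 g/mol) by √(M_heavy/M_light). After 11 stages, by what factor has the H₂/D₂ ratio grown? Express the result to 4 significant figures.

44.64

Overall factor = α^11 with α = √(4.03/2.02), i.e. (4.03/2.02)^(11/2).
= 1.99505^(11/2) = 44.64.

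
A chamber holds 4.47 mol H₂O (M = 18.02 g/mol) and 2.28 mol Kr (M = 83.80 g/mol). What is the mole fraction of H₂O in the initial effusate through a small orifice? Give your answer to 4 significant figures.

Rate_i ∝ x_i/√M_i (Graham's law weighted by mole fraction), so the effusate composition follows n_i/√M_i.
So x_H₂O in the escaping gas = (n_H₂O/√M_H₂O) / Σ(n_i/√M_i)
= (4.47/√18.02) / (4.47/√18.02 + 2.28/√83.80) = 1.053/(1.053 + 0.2491) = 0.8087.

0.8087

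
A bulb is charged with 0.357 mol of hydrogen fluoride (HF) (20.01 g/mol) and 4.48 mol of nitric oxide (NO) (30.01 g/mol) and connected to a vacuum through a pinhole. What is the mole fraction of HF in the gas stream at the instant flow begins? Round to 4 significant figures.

Rate_i ∝ x_i/√M_i (Graham's law weighted by mole fraction), so the effusate composition follows n_i/√M_i.
Mole fraction of HF in the effusate = (n_HF/√M_HF) / (n_HF/√M_HF + n_NO/√M_NO)
= (0.357/√20.01) / (0.357/√20.01 + 4.48/√30.01) = 0.07981/(0.07981 + 0.8178) = 0.08891.

0.08891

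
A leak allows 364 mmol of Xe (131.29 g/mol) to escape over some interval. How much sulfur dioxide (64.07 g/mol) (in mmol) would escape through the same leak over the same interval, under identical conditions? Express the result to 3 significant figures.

521 mmol

Since effusion rate ∝ 1/√M, rate_SO₂/rate_Xe = √(M_Xe/M_SO₂) = √(131.29/64.07) = √2.049 = 1.431.
So the amount for SO₂ is 364 × 1.431 = 521 mmol.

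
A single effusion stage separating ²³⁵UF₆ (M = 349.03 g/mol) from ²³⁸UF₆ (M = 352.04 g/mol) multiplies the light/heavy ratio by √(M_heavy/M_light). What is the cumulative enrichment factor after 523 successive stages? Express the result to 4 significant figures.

9.445

After 523 stages the ratio has grown by (√(352.04/349.03))^523 = (352.04/349.03)^(523/2).
= 1.00862^(523/2) = 9.445.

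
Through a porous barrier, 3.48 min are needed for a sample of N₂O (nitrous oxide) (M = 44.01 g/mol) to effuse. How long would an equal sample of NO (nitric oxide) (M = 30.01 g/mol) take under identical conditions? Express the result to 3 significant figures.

Since effusion rate ∝ 1/√M, t_NO/t_N₂O = √(M_NO/M_N₂O) = √(30.01/44.01) = √0.6819 = 0.8258.
So the time for NO is 3.48 × 0.8258 = 2.87 min.

2.87 min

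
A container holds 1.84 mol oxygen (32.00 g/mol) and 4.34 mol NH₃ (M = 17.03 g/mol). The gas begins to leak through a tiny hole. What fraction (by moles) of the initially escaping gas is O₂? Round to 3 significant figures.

0.236

Effusion rate of each component ∝ n_i/√M_i (partial pressure × 1/√M).
x_O₂(eff) = (n_O₂/√M_O₂) / (n_O₂/√M_O₂ + n_NH₃/√M_NH₃)
= (1.84/√32.00) / (1.84/√32.00 + 4.34/√17.03) = 0.3253/(0.3253 + 1.052) = 0.236.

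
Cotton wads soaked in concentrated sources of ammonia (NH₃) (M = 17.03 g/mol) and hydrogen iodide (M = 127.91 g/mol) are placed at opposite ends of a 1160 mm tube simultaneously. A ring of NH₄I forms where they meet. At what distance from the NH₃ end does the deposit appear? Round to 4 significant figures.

Distances travelled in equal time are proportional to diffusion rates, so d_NH₃/d_HI = √(M_HI/M_NH₃) = √(127.91/17.03) = 2.741.
With d_NH₃ + d_HI = 1160 mm, d_HI = 1160/(1 + 2.741) = 310.1 mm.
d_NH₃ = 1160 − 310.1 = 849.9 mm.

849.9 mm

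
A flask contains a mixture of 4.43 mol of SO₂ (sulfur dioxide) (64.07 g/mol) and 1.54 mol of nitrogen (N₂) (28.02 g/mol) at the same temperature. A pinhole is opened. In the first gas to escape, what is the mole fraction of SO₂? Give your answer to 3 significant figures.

Each component's effusion rate ∝ (its partial pressure)·(1/√M) ∝ n_i/√M_i.
So x_SO₂ in the escaping gas = (n_SO₂/√M_SO₂) / Σ(n_i/√M_i)
= (4.43/√64.07) / (4.43/√64.07 + 1.54/√28.02) = 0.5534/(0.5534 + 0.2909) = 0.655.

0.655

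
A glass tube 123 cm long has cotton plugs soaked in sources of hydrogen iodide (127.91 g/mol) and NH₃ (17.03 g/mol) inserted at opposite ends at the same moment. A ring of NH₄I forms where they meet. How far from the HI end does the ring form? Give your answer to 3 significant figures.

32.9 cm

The fronts meet when d_HI + d_NH₃ = L with d_HI/d_NH₃ = √(M_NH₃/M_HI) (Graham's law). Here √(M_NH₃/M_HI) = √(17.03/127.91) = 0.3649.
With d_HI + d_NH₃ = 123 cm, d_NH₃ = 123/(1 + 0.3649) = 90.12 cm.
d_HI = 123 − 90.12 = 32.9 cm.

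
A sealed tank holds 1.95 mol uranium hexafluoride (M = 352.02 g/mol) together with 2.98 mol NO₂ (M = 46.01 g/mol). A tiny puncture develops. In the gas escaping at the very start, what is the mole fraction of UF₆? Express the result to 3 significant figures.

0.191

The effusion rate of species i is ∝ p_i/√M_i ∝ n_i/√M_i.
So x_UF₆ in the escaping gas = (n_UF₆/√M_UF₆) / Σ(n_i/√M_i)
= (1.95/√352.02) / (1.95/√352.02 + 2.98/√46.01) = 0.1039/(0.1039 + 0.4393) = 0.191.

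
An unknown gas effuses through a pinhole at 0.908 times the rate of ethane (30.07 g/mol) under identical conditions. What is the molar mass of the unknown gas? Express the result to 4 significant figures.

Using Graham's law: rate_X/rate_C₂H₆ = √(M_C₂H₆/M_X).
0.908 = √(30.07/M_X)
M_X = 30.07 / 0.908² = 30.07 / 0.8245 = 36.47 g/mol

36.47 g/mol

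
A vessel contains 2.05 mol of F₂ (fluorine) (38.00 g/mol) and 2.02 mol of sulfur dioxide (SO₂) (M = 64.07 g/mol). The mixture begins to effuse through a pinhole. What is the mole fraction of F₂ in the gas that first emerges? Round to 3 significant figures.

The effusion rate of species i is ∝ p_i/√M_i ∝ n_i/√M_i.
x_F₂(eff) = (n_F₂/√M_F₂) / (n_F₂/√M_F₂ + n_SO₂/√M_SO₂)
= (2.05/√38.00) / (2.05/√38.00 + 2.02/√64.07) = 0.3326/(0.3326 + 0.2524) = 0.569.

0.569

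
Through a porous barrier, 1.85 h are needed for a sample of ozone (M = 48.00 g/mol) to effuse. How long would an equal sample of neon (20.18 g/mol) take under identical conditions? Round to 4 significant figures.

1.200 h

From Graham's law, t_Ne/t_O₃ = √(M_Ne/M_O₃) = √(20.18/48.00) = √0.4204 = 0.6484.
So the time for Ne is 1.85 × 0.6484 = 1.200 h.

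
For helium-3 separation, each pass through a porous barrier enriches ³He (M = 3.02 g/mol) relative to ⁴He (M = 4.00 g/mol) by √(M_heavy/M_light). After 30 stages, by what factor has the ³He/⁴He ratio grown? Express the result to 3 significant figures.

After 30 stages the ratio has grown by (√(4.00/3.02))^30 = (4.00/3.02)^(30/2).
= 1.32450^15 = 67.7.

67.7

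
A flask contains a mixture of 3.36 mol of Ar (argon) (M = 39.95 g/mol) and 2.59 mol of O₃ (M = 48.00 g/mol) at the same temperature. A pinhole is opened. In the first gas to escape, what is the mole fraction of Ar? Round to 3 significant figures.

0.587

The effusion rate of species i is ∝ p_i/√M_i ∝ n_i/√M_i.
x_Ar(eff) = (n_Ar/√M_Ar) / (n_Ar/√M_Ar + n_O₃/√M_O₃)
= (3.36/√39.95) / (3.36/√39.95 + 2.59/√48.00) = 0.5316/(0.5316 + 0.3738) = 0.587.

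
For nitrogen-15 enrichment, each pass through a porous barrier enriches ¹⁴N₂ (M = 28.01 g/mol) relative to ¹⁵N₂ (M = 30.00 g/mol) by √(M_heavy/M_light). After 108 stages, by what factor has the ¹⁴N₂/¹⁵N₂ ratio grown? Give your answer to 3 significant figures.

40.7

Overall factor = α^108 with α = √(30.00/28.01), i.e. (30.00/28.01)^(108/2).
= 1.07105^54 = 40.7.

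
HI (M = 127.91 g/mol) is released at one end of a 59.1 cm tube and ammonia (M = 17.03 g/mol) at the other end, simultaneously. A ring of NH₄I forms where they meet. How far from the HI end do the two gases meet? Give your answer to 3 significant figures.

The fronts meet when d_HI + d_NH₃ = L with d_HI/d_NH₃ = √(M_NH₃/M_HI) (Graham's law). Here √(M_NH₃/M_HI) = √(17.03/127.91) = 0.3649.
With d_HI + d_NH₃ = 59.1 cm, d_NH₃ = 59.1/(1 + 0.3649) = 43.30 cm.
d_HI = 59.1 − 43.30 = 15.8 cm.

15.8 cm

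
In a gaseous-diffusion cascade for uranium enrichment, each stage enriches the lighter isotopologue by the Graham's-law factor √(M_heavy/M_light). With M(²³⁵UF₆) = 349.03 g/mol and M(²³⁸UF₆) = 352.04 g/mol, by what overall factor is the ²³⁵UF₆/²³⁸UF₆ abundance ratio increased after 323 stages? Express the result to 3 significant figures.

Overall factor = α^323 with α = √(352.04/349.03), i.e. (352.04/349.03)^(323/2).
= 1.00862^(323/2) = 4.00.

4.00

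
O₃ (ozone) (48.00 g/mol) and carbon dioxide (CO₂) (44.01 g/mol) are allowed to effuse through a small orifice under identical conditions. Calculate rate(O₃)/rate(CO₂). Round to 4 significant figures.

0.9575

From Graham's law, rate_O₃/rate_CO₂ = √(M_CO₂/M_O₃) = √(44.01/48.00) = √0.9169 = 0.9575.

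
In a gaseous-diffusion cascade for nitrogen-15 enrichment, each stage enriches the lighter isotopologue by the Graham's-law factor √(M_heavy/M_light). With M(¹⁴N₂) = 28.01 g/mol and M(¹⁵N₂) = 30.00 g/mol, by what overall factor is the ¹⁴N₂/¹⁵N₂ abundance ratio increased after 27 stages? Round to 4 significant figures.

The single-stage factor is √(M_heavy/M_light), so 27 stages give [√(30.00/28.01)]^27 = (30.00/28.01)^(27/2).
= 1.07105^(27/2) = 2.526.

2.526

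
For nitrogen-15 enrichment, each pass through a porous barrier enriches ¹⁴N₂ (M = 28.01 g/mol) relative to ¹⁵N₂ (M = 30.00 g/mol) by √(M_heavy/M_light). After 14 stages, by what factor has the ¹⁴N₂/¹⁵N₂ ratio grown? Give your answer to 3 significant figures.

Each stage multiplies the ratio by α = √(30.00/28.01), so after 14 stages the overall factor is α^14 = (30.00/28.01)^(14/2).
= 1.07105^7 = 1.62.

1.62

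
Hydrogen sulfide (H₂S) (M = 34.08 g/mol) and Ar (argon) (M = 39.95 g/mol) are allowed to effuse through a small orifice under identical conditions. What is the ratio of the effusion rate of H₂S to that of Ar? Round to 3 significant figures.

Since effusion rate ∝ 1/√M, rate_H₂S/rate_Ar = √(M_Ar/M_H₂S) = √(39.95/34.08) = √1.172 = 1.08.

1.08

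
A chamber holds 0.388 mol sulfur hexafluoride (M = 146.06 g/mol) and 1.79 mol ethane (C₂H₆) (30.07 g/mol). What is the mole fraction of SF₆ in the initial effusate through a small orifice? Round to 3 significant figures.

0.0895

Each component's effusion rate ∝ (its partial pressure)·(1/√M) ∝ n_i/√M_i.
So x_SF₆ in the escaping gas = (n_SF₆/√M_SF₆) / Σ(n_i/√M_i)
= (0.388/√146.06) / (0.388/√146.06 + 1.79/√30.07) = 0.03210/(0.03210 + 0.3264) = 0.0895.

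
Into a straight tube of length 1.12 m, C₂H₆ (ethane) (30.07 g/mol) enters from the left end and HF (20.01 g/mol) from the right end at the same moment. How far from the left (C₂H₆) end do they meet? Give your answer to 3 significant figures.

0.503 m

Distances travelled in equal time are proportional to diffusion rates, so d_C₂H₆/d_HF = √(M_HF/M_C₂H₆) = √(20.01/30.07) = 0.8157.
With d_C₂H₆ + d_HF = 1.12 m, d_HF = 1.12/(1 + 0.8157) = 0.6168 m.
d_C₂H₆ = 1.12 − 0.6168 = 0.503 m.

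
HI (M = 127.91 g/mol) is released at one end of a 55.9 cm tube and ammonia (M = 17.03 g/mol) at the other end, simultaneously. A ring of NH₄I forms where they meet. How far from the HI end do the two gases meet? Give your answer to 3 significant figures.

14.9 cm

The fronts meet when d_HI + d_NH₃ = L with d_HI/d_NH₃ = √(M_NH₃/M_HI) (Graham's law). Here √(M_NH₃/M_HI) = √(17.03/127.91) = 0.3649.
With d_HI + d_NH₃ = 55.9 cm, d_NH₃ = 55.9/(1 + 0.3649) = 40.96 cm.
d_HI = 55.9 − 40.96 = 14.9 cm.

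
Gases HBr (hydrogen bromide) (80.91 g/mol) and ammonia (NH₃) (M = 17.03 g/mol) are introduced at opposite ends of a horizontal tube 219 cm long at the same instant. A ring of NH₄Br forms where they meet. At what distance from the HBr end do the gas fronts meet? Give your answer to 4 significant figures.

The fronts meet when d_HBr + d_NH₃ = L with d_HBr/d_NH₃ = √(M_NH₃/M_HBr) (Graham's law). Here √(M_NH₃/M_HBr) = √(17.03/80.91) = 0.4588.
With d_HBr + d_NH₃ = 219 cm, d_NH₃ = 219/(1 + 0.4588) = 150.1 cm.
d_HBr = 219 − 150.1 = 68.87 cm.

68.87 cm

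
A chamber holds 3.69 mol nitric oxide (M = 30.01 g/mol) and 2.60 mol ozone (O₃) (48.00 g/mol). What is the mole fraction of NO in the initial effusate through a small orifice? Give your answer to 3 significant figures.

The effusion rate of species i is ∝ p_i/√M_i ∝ n_i/√M_i.
So x_NO in the escaping gas = (n_NO/√M_NO) / Σ(n_i/√M_i)
= (3.69/√30.01) / (3.69/√30.01 + 2.60/√48.00) = 0.6736/(0.6736 + 0.3753) = 0.642.

0.642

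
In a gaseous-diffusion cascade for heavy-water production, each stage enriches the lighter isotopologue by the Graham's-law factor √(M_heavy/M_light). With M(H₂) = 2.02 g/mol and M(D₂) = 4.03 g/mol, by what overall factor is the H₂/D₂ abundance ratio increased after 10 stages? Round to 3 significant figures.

Overall factor = α^10 with α = √(4.03/2.02), i.e. (4.03/2.02)^(10/2).
= 1.99505^5 = 31.6.

31.6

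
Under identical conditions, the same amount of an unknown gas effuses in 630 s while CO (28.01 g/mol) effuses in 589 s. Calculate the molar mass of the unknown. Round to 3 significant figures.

Graham's law gives t_X/t_CO = √(M_X/M_CO).
630/589 = 1.070 = √(M_X/28.01)
M_X = 28.01 × 1.070² = 28.01 × 1.144 = 32.0 g/mol

32.0 g/mol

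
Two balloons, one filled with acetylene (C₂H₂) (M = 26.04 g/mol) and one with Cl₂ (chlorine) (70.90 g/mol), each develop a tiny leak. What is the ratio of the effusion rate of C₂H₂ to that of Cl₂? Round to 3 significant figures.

Using Graham's law: rate_C₂H₂/rate_Cl₂ = √(M_Cl₂/M_C₂H₂) = √(70.90/26.04) = √2.723 = 1.65.

1.65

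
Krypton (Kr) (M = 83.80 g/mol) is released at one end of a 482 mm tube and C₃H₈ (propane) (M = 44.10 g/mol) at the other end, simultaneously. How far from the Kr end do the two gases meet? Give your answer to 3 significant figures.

203 mm

Distances travelled in equal time are proportional to diffusion rates, so d_Kr/d_C₃H₈ = √(M_C₃H₈/M_Kr) = √(44.10/83.80) = 0.7254.
With d_Kr + d_C₃H₈ = 482 mm, d_C₃H₈ = 482/(1 + 0.7254) = 279.4 mm.
d_Kr = 482 − 279.4 = 203 mm.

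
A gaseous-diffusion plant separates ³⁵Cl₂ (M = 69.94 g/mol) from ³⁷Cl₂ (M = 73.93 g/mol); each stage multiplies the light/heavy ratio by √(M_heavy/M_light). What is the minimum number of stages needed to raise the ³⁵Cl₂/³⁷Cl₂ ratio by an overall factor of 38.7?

132

Per stage α = (73.93/69.94)^(1/2) = 1.05705^0.5, giving ln α = 0.02774.
Need α^N ≥ 38.7 ⇒ N ≥ ln(38.7) / ln α = 3.656 / 0.02774 = 131.79.
Minimum whole number of stages: N = 132.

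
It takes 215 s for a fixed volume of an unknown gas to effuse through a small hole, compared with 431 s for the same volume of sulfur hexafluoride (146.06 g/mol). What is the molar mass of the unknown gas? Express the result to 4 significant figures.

36.35 g/mol

By Graham's law, t_X/t_SF₆ = √(M_X/M_SF₆).
215/431 = 0.4988 = √(M_X/146.06)
M_X = 146.06 × 0.4988² = 146.06 × 0.2488 = 36.35 g/mol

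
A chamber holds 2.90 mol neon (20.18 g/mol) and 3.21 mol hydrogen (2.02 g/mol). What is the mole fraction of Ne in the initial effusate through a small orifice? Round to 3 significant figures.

The effusion rate of species i is ∝ p_i/√M_i ∝ n_i/√M_i.
x_Ne(eff) = (n_Ne/√M_Ne) / (n_Ne/√M_Ne + n_H₂/√M_H₂)
= (2.90/√20.18) / (2.90/√20.18 + 3.21/√2.02) = 0.6456/(0.6456 + 2.259) = 0.222.

0.222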